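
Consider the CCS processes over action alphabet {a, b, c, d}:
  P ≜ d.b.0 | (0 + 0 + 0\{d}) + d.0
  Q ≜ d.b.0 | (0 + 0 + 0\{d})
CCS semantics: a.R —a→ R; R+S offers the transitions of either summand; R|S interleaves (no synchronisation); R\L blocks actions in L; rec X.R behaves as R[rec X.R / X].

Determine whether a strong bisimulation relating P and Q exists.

P ≁ Q

Reachable graph of P (4 states):
  m0 = d.b.0 | (0 + 0 + 0\{d}) + d.0 has moves —d→ m1, —d→ m2
  m1 = 0 has moves ∅
  m2 = b.0 | (0 + 0 + 0\{d}) has moves —b→ m3
  m3 = 0 | (0 + 0 + 0\{d}) has moves ∅
Reachable graph of Q (3 states):
  n0 = d.b.0 | (0 + 0 + 0\{d}) has moves —d→ n1
  n1 = b.0 | (0 + 0 + 0\{d}) has moves —b→ n2
  n2 = 0 | (0 + 0 + 0\{d}) has moves ∅
Bisimilarity quotient blocks:
  B0 = {m0}
  B1 = {m2, n1}
  B2 = {m1, m3, n2}
  B3 = {n0}
m0 ∈ B0, n0 ∈ B3 → different blocks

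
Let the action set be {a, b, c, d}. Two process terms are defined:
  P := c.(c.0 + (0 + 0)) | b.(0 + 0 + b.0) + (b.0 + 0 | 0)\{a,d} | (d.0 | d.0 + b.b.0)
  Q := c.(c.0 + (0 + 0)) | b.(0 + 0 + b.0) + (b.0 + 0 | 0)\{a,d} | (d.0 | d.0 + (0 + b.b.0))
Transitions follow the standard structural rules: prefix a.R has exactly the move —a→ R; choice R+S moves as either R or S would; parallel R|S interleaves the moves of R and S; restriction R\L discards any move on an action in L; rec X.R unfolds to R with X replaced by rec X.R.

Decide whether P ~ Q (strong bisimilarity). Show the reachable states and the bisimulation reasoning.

YES

P's transition system — 20 states:
  u0 = c.(c.0 + (0 + 0)) | b.(0 + 0 + b.0) + (b.0 + 0 | 0)\{a,d} | (d.0 | d.0 + b.b.0) has moves —b→ u1, —b→ u2, —b→ u3, —c→ u4, —d→ u5, —d→ u6
  u1 = (b.0 + 0 | 0)\{a,d} | b.0 has moves —b→ u7, —b→ u8
  u2 = 0\{a,d} | (d.0 | d.0 + b.b.0) has moves —b→ u8, —d→ u10, —d→ u9
  u3 = c.(c.0 + (0 + 0)) | (0 + 0 + b.0) has moves —b→ u11, —c→ u12
  u4 = (c.0 + (0 + 0)) | b.(0 + 0 + b.0) has moves —b→ u12, —c→ u13
  u5 = (b.0 + 0 | 0)\{a,d} | (0 | d.0) has moves —b→ u9, —d→ u14
  u6 = (b.0 + 0 | 0)\{a,d} | (d.0 | 0) has moves —b→ u10, —d→ u14
  u7 = (b.0 + 0 | 0)\{a,d} | 0 has moves —b→ u15
  u8 = 0\{a,d} | b.0 has moves —b→ u15
  u9 = 0\{a,d} | (0 | d.0) has moves —d→ u16
  u10 = 0\{a,d} | (d.0 | 0) has moves —d→ u16
  u11 = c.(c.0 + (0 + 0)) | 0 has moves —c→ u17
  u12 = (c.0 + (0 + 0)) | (0 + 0 + b.0) has moves —b→ u17, —c→ u18
  u13 = 0 | b.(0 + 0 + b.0) has moves —b→ u18
  u14 = (b.0 + 0 | 0)\{a,d} | (0 | 0) has moves —b→ u16
  u15 = 0\{a,d} | 0 has moves deadlocked
  u16 = 0\{a,d} | (0 | 0) has moves deadlocked
  u17 = (c.0 + (0 + 0)) | 0 has moves —c→ u19
  u18 = 0 | (0 + 0 + b.0) has moves —b→ u19
  u19 = 0 | 0 has moves deadlocked
Q's transition system — 20 states:
  v0 = c.(c.0 + (0 + 0)) | b.(0 + 0 + b.0) + (b.0 + 0 | 0)\{a,d} | (d.0 | d.0 + (0 + b.b.0)) has moves —b→ v1, —b→ v2, —b→ v3, —c→ v4, —d→ v5, —d→ v6
  v1 = (b.0 + 0 | 0)\{a,d} | b.0 has moves —b→ v7, —b→ v8
  v2 = 0\{a,d} | (d.0 | d.0 + (0 + b.b.0)) has moves —b→ v8, —d→ v10, —d→ v9
  v3 = c.(c.0 + (0 + 0)) | (0 + 0 + b.0) has moves —b→ v11, —c→ v12
  v4 = (c.0 + (0 + 0)) | b.(0 + 0 + b.0) has moves —b→ v12, —c→ v13
  v5 = (b.0 + 0 | 0)\{a,d} | (0 | d.0) has moves —b→ v9, —d→ v14
  v6 = (b.0 + 0 | 0)\{a,d} | (d.0 | 0) has moves —b→ v10, —d→ v14
  v7 = (b.0 + 0 | 0)\{a,d} | 0 has moves —b→ v15
  v8 = 0\{a,d} | b.0 has moves —b→ v15
  v9 = 0\{a,d} | (0 | d.0) has moves —d→ v16
  v10 = 0\{a,d} | (d.0 | 0) has moves —d→ v16
  v11 = c.(c.0 + (0 + 0)) | 0 has moves —c→ v17
  v12 = (c.0 + (0 + 0)) | (0 + 0 + b.0) has moves —b→ v17, —c→ v18
  v13 = 0 | b.(0 + 0 + b.0) has moves —b→ v18
  v14 = (b.0 + 0 | 0)\{a,d} | (0 | 0) has moves —b→ v16
  v15 = 0\{a,d} | 0 has moves deadlocked
  v16 = 0\{a,d} | (0 | 0) has moves deadlocked
  v17 = (c.0 + (0 + 0)) | 0 has moves —c→ v19
  v18 = 0 | (0 + 0 + b.0) has moves —b→ v19
  v19 = 0 | 0 has moves deadlocked
Bisimilarity quotient blocks:
  B0 = {u0, v0}
  B1 = {u2, v2}
  B2 = {u10, u9, v10, v9}
  B3 = {u15, u16, u19, v15, v16, v19}
  B4 = {u14, u18, u7, u8, v14, v18, v7, v8}
  B5 = {u5, u6, v5, v6}
  B6 = {u3, v3}
  B7 = {u11, v11}
  B8 = {u17, v17}
  B9 = {u12, v12}
  B10 = {u4, v4}
  B11 = {u1, u13, v1, v13}
u0 ∈ B0, v0 ∈ B0 → same block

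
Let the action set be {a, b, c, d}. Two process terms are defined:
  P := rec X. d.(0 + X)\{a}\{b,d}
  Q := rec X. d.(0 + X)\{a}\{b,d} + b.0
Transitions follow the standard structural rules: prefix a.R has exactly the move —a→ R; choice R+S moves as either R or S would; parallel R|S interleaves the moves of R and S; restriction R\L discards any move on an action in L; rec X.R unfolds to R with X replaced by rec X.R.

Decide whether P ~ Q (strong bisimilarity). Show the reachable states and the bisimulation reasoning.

not bisimilar

LTS(P): 2 reachable states
  p0 = rec X. d.(0 + X)\{a}\{b,d} → —d→ p1
  p1 = (0 + (rec X. d.(0 + X)\{a}\{b,d}))\{a}\{b,d} → (no moves)
LTS(Q): 3 reachable states
  q0 = rec X. d.(0 + X)\{a}\{b,d} + b.0 → —b→ q1, —d→ q2
  q1 = 0 → (no moves)
  q2 = (0 + (rec X. d.(0 + X)\{a}\{b,d} + b.0))\{a}\{b,d} → (no moves)
Coarsest stable partition (strong bisimilarity classes):
  B0 = {p0}
  B1 = {p1, q1, q2}
  B2 = {q0}
p0 ∈ B0, q0 ∈ B2 → different blocks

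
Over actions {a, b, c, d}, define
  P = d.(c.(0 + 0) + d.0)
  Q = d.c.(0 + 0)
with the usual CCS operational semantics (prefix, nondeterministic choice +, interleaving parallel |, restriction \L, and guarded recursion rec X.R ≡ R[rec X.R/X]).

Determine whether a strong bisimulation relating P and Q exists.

Reachable graph of P (4 states):
  p0 = d.(c.(0 + 0) + d.0) → =d=> p1
  p1 = c.(0 + 0) + d.0 → =c=> p2, =d=> p3
  p2 = 0 + 0 → ∅
  p3 = 0 → ∅
Reachable graph of Q (3 states):
  q0 = d.c.(0 + 0) → =d=> q1
  q1 = c.(0 + 0) → =c=> q2
  q2 = 0 + 0 → ∅
Bisimilarity quotient blocks:
  B0 = {p0}
  B1 = {p1}
  B2 = {p2, p3, q2}
  B3 = {q0}
  B4 = {q1}
p0 ∈ B0, q0 ∈ B3 → different blocks

not bisimilar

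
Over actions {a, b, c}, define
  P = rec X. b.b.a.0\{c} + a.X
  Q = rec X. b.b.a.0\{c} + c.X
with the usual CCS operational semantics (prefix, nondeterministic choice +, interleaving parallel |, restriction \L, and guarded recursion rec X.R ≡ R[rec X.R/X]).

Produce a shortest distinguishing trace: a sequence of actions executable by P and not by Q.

P's transition system — 4 states:
  s0 = rec X. b.b.a.0\{c} + a.X has moves --a--▸ s0, --b--▸ s1
  s1 = b.a.0\{c} has moves --b--▸ s2
  s2 = a.0\{c} has moves --a--▸ s3
  s3 = 0\{c} has moves ∅
Q's transition system — 4 states:
  t0 = rec X. b.b.a.0\{c} + c.X has moves --b--▸ t1, --c--▸ t0
  t1 = b.a.0\{c} has moves --b--▸ t2
  t2 = a.0\{c} has moves --a--▸ t3
  t3 = 0\{c} has moves ∅
Executing a from P (initial set {s0}):
  step 1 (a): {s0}
  ✓ P
Executing a from Q (initial set {t0}):
  step 1 (a): no successor for Q

a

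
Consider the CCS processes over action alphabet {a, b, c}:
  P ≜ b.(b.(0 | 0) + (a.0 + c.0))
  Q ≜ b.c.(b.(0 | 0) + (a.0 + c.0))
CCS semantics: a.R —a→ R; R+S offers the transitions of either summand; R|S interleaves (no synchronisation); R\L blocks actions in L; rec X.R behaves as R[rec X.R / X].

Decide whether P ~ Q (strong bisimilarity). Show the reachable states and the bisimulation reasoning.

not bisimilar

LTS(P): 4 reachable states
  p0 = b.(b.(0 | 0) + (a.0 + c.0)) has moves -b-> p1
  p1 = b.(0 | 0) + (a.0 + c.0) has moves -a-> p2, -b-> p3, -c-> p2
  p2 = 0 has moves ∅
  p3 = 0 | 0 has moves ∅
LTS(Q): 5 reachable states
  q0 = b.c.(b.(0 | 0) + (a.0 + c.0)) has moves -b-> q1
  q1 = c.(b.(0 | 0) + (a.0 + c.0)) has moves -c-> q2
  q2 = b.(0 | 0) + (a.0 + c.0) has moves -a-> q3, -b-> q4, -c-> q3
  q3 = 0 has moves ∅
  q4 = 0 | 0 has moves ∅
Coarsest stable partition (strong bisimilarity classes):
  B0 = {p0}
  B1 = {p1, q2}
  B2 = {p2, p3, q3, q4}
  B3 = {q0}
  B4 = {q1}
p0 ∈ B0, q0 ∈ B3 → different blocks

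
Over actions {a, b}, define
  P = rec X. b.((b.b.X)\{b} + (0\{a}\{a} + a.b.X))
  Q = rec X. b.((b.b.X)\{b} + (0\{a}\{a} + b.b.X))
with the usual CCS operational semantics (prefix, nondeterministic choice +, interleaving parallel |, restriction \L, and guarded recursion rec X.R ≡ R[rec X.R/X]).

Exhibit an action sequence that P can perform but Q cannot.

Reachable graph of P (3 states):
  s0 = rec X. b.((b.b.X)\{b} + (0\{a}\{a} + a.b.X)) has moves --b--▸ s1
  s1 = (b.b.(rec X. b.((b.b.X)\{b} + (0\{a}\{a} + a.b.X))))\{b} + (0\{a}\{a} + a.b.(rec X. b.((b.b.X)\{b} + (0\{a}\{a} + a.b.X)))) has moves --a--▸ s2
  s2 = b.(rec X. b.((b.b.X)\{b} + (0\{a}\{a} + a.b.X))) has moves --b--▸ s0
Reachable graph of Q (3 states):
  t0 = rec X. b.((b.b.X)\{b} + (0\{a}\{a} + b.b.X)) has moves --b--▸ t1
  t1 = (b.b.(rec X. b.((b.b.X)\{b} + (0\{a}\{a} + b.b.X))))\{b} + (0\{a}\{a} + b.b.(rec X. b.((b.b.X)\{b} + (0\{a}\{a} + b.b.X)))) has moves --b--▸ t2
  t2 = b.(rec X. b.((b.b.X)\{b} + (0\{a}\{a} + b.b.X))) has moves --b--▸ t0
Trace ⟨ba⟩ through P, begin at {s0}:
  [1] b ⇒ {s1}
  [2] a ⇒ {s2}
  — P admits the full trace.
Trace ⟨ba⟩ through Q, begin at {t0}:
  [1] b ⇒ {t1}
  [2] a ⇒ no successor for Q

ba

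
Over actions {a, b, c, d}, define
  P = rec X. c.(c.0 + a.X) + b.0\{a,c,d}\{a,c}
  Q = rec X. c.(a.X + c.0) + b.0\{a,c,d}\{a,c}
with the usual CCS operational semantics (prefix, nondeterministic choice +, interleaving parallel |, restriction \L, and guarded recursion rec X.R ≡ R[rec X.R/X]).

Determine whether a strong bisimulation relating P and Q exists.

LTS(P): 4 reachable states
  s0 = rec X. c.(c.0 + a.X) + b.0\{a,c,d}\{a,c} has moves -b-> s1, -c-> s2
  s1 = 0\{a,c,d}\{a,c} has moves ∅
  s2 = c.0 + a.(rec X. c.(c.0 + a.X) + b.0\{a,c,d}\{a,c}) has moves -a-> s0, -c-> s3
  s3 = 0 has moves ∅
LTS(Q): 4 reachable states
  t0 = rec X. c.(a.X + c.0) + b.0\{a,c,d}\{a,c} has moves -b-> t1, -c-> t2
  t1 = 0\{a,c,d}\{a,c} has moves ∅
  t2 = a.(rec X. c.(a.X + c.0) + b.0\{a,c,d}\{a,c}) + c.0 has moves -a-> t0, -c-> t3
  t3 = 0 has moves ∅
Coarsest stable partition (strong bisimilarity classes):
  B0 = {s0, t0}
  B1 = {s2, t2}
  B2 = {s1, s3, t1, t3}
s0 ∈ B0, t0 ∈ B0 → same block

P ~ Q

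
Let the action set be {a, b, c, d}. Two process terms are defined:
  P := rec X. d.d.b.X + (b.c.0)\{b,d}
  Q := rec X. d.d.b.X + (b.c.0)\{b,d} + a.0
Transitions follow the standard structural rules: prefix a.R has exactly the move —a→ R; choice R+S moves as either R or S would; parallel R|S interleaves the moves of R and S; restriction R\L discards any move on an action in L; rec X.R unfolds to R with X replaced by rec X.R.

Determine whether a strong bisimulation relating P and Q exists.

Reachable graph of P (3 states):
  p0 = rec X. d.d.b.X + (b.c.0)\{b,d} | -d-> p1
  p1 = d.b.(rec X. d.d.b.X + (b.c.0)\{b,d}) | -d-> p2
  p2 = b.(rec X. d.d.b.X + (b.c.0)\{b,d}) | -b-> p0
Reachable graph of Q (4 states):
  q0 = rec X. d.d.b.X + (b.c.0)\{b,d} + a.0 | -a-> q1, -d-> q2
  q1 = 0 | ∅
  q2 = d.b.(rec X. d.d.b.X + (b.c.0)\{b,d} + a.0) | -d-> q3
  q3 = b.(rec X. d.d.b.X + (b.c.0)\{b,d} + a.0) | -b-> q0
Coarsest stable partition (strong bisimilarity classes):
  B0 = {p0}
  B1 = {p1}
  B2 = {p2}
  B3 = {q0}
  B4 = {q2}
  B5 = {q3}
  B6 = {q1}
p0 ∈ B0, q0 ∈ B3 → different blocks

NO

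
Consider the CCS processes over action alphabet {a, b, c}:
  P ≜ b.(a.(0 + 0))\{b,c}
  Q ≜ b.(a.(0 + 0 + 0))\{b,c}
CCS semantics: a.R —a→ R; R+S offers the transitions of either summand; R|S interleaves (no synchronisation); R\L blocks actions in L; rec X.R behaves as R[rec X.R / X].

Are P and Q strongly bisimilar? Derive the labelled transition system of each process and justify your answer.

P's transition system — 3 states:
  u0 = b.(a.(0 + 0))\{b,c} has moves =b=> u1
  u1 = (a.(0 + 0))\{b,c} has moves =a=> u2
  u2 = (0 + 0)\{b,c} has moves stopped
Q's transition system — 3 states:
  v0 = b.(a.(0 + 0 + 0))\{b,c} has moves =b=> v1
  v1 = (a.(0 + 0 + 0))\{b,c} has moves =a=> v2
  v2 = (0 + 0 + 0)\{b,c} has moves stopped
Coarsest stable partition (strong bisimilarity classes):
  B0 = {u0, v0}
  B1 = {u1, v1}
  B2 = {u2, v2}
u0 ∈ B0, v0 ∈ B0 → same block

bisimilar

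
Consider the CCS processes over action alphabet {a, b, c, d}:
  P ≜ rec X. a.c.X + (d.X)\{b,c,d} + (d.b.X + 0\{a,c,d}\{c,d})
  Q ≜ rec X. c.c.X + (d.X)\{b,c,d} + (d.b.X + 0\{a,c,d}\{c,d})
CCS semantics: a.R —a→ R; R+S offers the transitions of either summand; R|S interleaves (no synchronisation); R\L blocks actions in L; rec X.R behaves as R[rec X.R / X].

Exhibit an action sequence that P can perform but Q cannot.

Reachable graph of P (3 states):
  u0 = rec X. a.c.X + (d.X)\{b,c,d} + (d.b.X + 0\{a,c,d}\{c,d}) | ··a··> u1, ··d··> u2
  u1 = c.(rec X. a.c.X + (d.X)\{b,c,d} + (d.b.X + 0\{a,c,d}\{c,d})) | ··c··> u0
  u2 = b.(rec X. a.c.X + (d.X)\{b,c,d} + (d.b.X + 0\{a,c,d}\{c,d})) | ··b··> u0
Reachable graph of Q (3 states):
  v0 = rec X. c.c.X + (d.X)\{b,c,d} + (d.b.X + 0\{a,c,d}\{c,d}) | ··c··> v1, ··d··> v2
  v1 = c.(rec X. c.c.X + (d.X)\{b,c,d} + (d.b.X + 0\{a,c,d}\{c,d})) | ··c··> v0
  v2 = b.(rec X. c.c.X + (d.X)\{b,c,d} + (d.b.X + 0\{a,c,d}\{c,d})) | ··b··> v0
Trace ⟨a⟩ through P, begin at {u0}:
  after a @ step 1: {u1}
  P completes σ.
Trace ⟨a⟩ through Q, begin at {v0}:
  after a @ step 1: no successor for Q

a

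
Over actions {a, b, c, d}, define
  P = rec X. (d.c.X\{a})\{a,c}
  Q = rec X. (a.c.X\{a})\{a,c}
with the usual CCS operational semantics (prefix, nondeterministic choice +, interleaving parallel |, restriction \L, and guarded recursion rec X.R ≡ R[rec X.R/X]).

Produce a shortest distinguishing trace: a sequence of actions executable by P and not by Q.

d

LTS(P): 2 reachable states
  p0 = rec X. (d.c.X\{a})\{a,c} ⊢ =d=> p1
  p1 = (c.(rec X. (d.c.X\{a})\{a,c})\{a})\{a,c} ⊢ stopped
LTS(Q): 1 reachable states
  q0 = rec X. (a.c.X\{a})\{a,c} ⊢ stopped
Executing d from P (initial set {p0}):
  step 1 (d): {p1}
  ✓ P
Executing d from Q (initial set {q0}):
  step 1 (d): ∅ (Q stuck)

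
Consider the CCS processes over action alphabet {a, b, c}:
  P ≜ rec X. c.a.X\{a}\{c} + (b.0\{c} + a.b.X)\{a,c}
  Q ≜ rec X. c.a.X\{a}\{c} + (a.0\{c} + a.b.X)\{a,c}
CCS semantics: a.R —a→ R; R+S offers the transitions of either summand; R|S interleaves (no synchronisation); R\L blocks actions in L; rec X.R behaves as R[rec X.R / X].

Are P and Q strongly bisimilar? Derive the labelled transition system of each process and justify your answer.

LTS(P): 5 reachable states
  s0 = rec X. c.a.X\{a}\{c} + (b.0\{c} + a.b.X)\{a,c} | -b-> s1, -c-> s2
  s1 = 0\{c}\{a,c} | (no moves)
  s2 = a.(rec X. c.a.X\{a}\{c} + (b.0\{c} + a.b.X)\{a,c})\{a}\{c} | -a-> s3
  s3 = (rec X. c.a.X\{a}\{c} + (b.0\{c} + a.b.X)\{a,c})\{a}\{c} | -b-> s4
  s4 = 0\{c}\{a,c}\{a}\{c} | (no moves)
LTS(Q): 3 reachable states
  t0 = rec X. c.a.X\{a}\{c} + (a.0\{c} + a.b.X)\{a,c} | -c-> t1
  t1 = a.(rec X. c.a.X\{a}\{c} + (a.0\{c} + a.b.X)\{a,c})\{a}\{c} | -a-> t2
  t2 = (rec X. c.a.X\{a}\{c} + (a.0\{c} + a.b.X)\{a,c})\{a}\{c} | (no moves)
Bisimilarity quotient blocks:
  B0 = {s0}
  B1 = {s1, s4, t2}
  B2 = {s2}
  B3 = {s3}
  B4 = {t0}
  B5 = {t1}
s0 ∈ B0, t0 ∈ B4 → different blocks

not bisimilar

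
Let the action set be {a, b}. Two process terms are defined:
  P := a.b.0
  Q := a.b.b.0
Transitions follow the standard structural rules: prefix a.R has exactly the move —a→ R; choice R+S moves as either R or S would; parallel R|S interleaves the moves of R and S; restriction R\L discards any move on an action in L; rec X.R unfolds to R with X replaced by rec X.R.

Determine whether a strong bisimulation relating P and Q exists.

NO

P's transition system — 3 states:
  u0 = a.b.0 | --a--▸ u1
  u1 = b.0 | --b--▸ u2
  u2 = 0 | (no moves)
Q's transition system — 4 states:
  v0 = a.b.b.0 | --a--▸ v1
  v1 = b.b.0 | --b--▸ v2
  v2 = b.0 | --b--▸ v3
  v3 = 0 | (no moves)
Coarsest stable partition (strong bisimilarity classes):
  B0 = {u0}
  B1 = {u1, v2}
  B2 = {u2, v3}
  B3 = {v0}
  B4 = {v1}
u0 ∈ B0, v0 ∈ B3 → different blocks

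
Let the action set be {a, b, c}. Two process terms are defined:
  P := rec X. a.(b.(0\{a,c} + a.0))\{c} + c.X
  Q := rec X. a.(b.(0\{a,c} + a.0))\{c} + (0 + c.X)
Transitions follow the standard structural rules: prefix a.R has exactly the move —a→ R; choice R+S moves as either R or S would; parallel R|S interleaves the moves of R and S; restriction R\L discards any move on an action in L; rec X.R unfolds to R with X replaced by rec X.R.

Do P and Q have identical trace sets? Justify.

YES

P's transition system — 4 states:
  m0 = rec X. a.(b.(0\{a,c} + a.0))\{c} + c.X has moves -a-> m1, -c-> m0
  m1 = (b.(0\{a,c} + a.0))\{c} has moves -b-> m2
  m2 = (0\{a,c} + a.0)\{c} has moves -a-> m3
  m3 = 0\{c} has moves ∅
Q's transition system — 4 states:
  n0 = rec X. a.(b.(0\{a,c} + a.0))\{c} + (0 + c.X) has moves -a-> n1, -c-> n0
  n1 = (b.(0\{a,c} + a.0))\{c} has moves -b-> n2
  n2 = (0\{a,c} + a.0)\{c} has moves -a-> n3
  n3 = 0\{c} has moves ∅
Bisimilarity quotient blocks:
  B0 = {m0, n0}
  B1 = {m1, n1}
  B2 = {m2, n2}
  B3 = {m3, n3}
m0 ∈ B0, n0 ∈ B0 → same block
Bisimilar ⇒ trace-equivalent.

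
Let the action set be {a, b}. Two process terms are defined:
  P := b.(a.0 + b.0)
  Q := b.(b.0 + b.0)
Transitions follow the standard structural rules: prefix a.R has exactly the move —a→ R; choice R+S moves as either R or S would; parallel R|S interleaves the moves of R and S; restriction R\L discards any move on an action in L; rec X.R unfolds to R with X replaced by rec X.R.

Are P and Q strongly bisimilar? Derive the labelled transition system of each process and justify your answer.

NO

Reachable graph of P (3 states):
  m0 = b.(a.0 + b.0) has moves —b→ m1
  m1 = a.0 + b.0 has moves —a→ m2, —b→ m2
  m2 = 0 has moves ∅
Reachable graph of Q (3 states):
  n0 = b.(b.0 + b.0) has moves —b→ n1
  n1 = b.0 + b.0 has moves —b→ n2
  n2 = 0 has moves ∅
Coarsest stable partition (strong bisimilarity classes):
  B0 = {m0}
  B1 = {m1}
  B2 = {m2, n2}
  B3 = {n0}
  B4 = {n1}
m0 ∈ B0, n0 ∈ B3 → different blocks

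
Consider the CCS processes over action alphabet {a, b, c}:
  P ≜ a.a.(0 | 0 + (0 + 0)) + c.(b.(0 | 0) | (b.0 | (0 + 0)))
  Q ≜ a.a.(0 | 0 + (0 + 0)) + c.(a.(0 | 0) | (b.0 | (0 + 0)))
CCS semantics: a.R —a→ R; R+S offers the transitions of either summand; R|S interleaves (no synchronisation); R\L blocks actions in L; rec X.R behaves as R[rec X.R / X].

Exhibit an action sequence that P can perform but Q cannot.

cbb

LTS(P): 7 reachable states
  p0 = a.a.(0 | 0 + (0 + 0)) + c.(b.(0 | 0) | (b.0 | (0 + 0))) has moves —a→ p1, —c→ p2
  p1 = a.(0 | 0 + (0 + 0)) has moves —a→ p3
  p2 = b.(0 | 0) | (b.0 | (0 + 0)) has moves —b→ p4, —b→ p5
  p3 = 0 | 0 + (0 + 0) has moves deadlocked
  p4 = 0 | 0 | (b.0 | (0 + 0)) has moves —b→ p6
  p5 = b.(0 | 0) | (0 | (0 + 0)) has moves —b→ p6
  p6 = 0 | 0 | (0 | (0 + 0)) has moves deadlocked
LTS(Q): 7 reachable states
  q0 = a.a.(0 | 0 + (0 + 0)) + c.(a.(0 | 0) | (b.0 | (0 + 0))) has moves —a→ q1, —c→ q2
  q1 = a.(0 | 0 + (0 + 0)) has moves —a→ q3
  q2 = a.(0 | 0) | (b.0 | (0 + 0)) has moves —a→ q4, —b→ q5
  q3 = 0 | 0 + (0 + 0) has moves deadlocked
  q4 = 0 | 0 | (b.0 | (0 + 0)) has moves —b→ q6
  q5 = a.(0 | 0) | (0 | (0 + 0)) has moves —a→ q6
  q6 = 0 | 0 | (0 | (0 + 0)) has moves deadlocked
Trace ⟨cbb⟩ through P, begin at {p0}:
  step 1 (c): {p2}
  step 2 (b): {p4, p5}
  step 3 (b): {p6}
  P completes σ.
Trace ⟨cbb⟩ through Q, begin at {q0}:
  step 1 (c): {q2}
  step 2 (b): {q5}
  step 3 (b): ∅ (Q stuck)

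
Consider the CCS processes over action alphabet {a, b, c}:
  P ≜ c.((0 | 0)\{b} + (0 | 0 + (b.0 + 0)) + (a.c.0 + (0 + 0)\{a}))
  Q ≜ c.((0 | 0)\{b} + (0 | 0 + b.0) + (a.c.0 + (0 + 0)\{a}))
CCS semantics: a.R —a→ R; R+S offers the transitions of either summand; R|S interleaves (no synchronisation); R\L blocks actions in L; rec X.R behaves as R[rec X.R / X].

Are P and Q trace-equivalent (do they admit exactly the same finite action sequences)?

YES

Reachable graph of P (4 states):
  p0 = c.((0 | 0)\{b} + (0 | 0 + (b.0 + 0)) + (a.c.0 + (0 + 0)\{a})) ⊢ =c=> p1
  p1 = (0 | 0)\{b} + (0 | 0 + (b.0 + 0)) + (a.c.0 + (0 + 0)\{a}) ⊢ =a=> p2, =b=> p3
  p2 = c.0 ⊢ =c=> p3
  p3 = 0 ⊢ deadlocked
Reachable graph of Q (4 states):
  q0 = c.((0 | 0)\{b} + (0 | 0 + b.0) + (a.c.0 + (0 + 0)\{a})) ⊢ =c=> q1
  q1 = (0 | 0)\{b} + (0 | 0 + b.0) + (a.c.0 + (0 + 0)\{a}) ⊢ =a=> q2, =b=> q3
  q2 = c.0 ⊢ =c=> q3
  q3 = 0 ⊢ deadlocked
Partition-refinement fixed point:
  B0 = {p0, q0}
  B1 = {p1, q1}
  B2 = {p3, q3}
  B3 = {p2, q2}
p0 ∈ B0, q0 ∈ B0 → same block
Bisimilar ⇒ trace-equivalent.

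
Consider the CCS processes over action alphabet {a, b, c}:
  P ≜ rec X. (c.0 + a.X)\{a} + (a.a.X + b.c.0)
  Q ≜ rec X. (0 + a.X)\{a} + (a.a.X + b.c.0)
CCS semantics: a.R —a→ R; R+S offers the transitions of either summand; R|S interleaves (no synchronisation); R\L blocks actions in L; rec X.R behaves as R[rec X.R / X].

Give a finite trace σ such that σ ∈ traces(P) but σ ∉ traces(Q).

P's transition system — 5 states:
  m0 = rec X. (c.0 + a.X)\{a} + (a.a.X + b.c.0) → =a=> m1, =b=> m2, =c=> m3
  m1 = a.(rec X. (c.0 + a.X)\{a} + (a.a.X + b.c.0)) → =a=> m0
  m2 = c.0 → =c=> m4
  m3 = 0\{a} → ·
  m4 = 0 → ·
Q's transition system — 4 states:
  n0 = rec X. (0 + a.X)\{a} + (a.a.X + b.c.0) → =a=> n1, =b=> n2
  n1 = a.(rec X. (0 + a.X)\{a} + (a.a.X + b.c.0)) → =a=> n0
  n2 = c.0 → =c=> n3
  n3 = 0 → ·
Trace ⟨c⟩ through P, begin at {m0}:
  step 1 (c): {m3}
  — P admits the full trace.
Trace ⟨c⟩ through Q, begin at {n0}:
  step 1 (c): ∅  — Q cannot continue

c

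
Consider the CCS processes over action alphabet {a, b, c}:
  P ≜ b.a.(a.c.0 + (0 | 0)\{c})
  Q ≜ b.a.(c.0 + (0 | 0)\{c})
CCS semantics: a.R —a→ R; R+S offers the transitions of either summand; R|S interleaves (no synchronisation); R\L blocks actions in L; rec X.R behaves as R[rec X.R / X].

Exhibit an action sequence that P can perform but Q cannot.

baa

LTS(P): 5 reachable states
  u0 = b.a.(a.c.0 + (0 | 0)\{c}) | ··b··> u1
  u1 = a.(a.c.0 + (0 | 0)\{c}) | ··a··> u2
  u2 = a.c.0 + (0 | 0)\{c} | ··a··> u3
  u3 = c.0 | ··c··> u4
  u4 = 0 | stopped
LTS(Q): 4 reachable states
  v0 = b.a.(c.0 + (0 | 0)\{c}) | ··b··> v1
  v1 = a.(c.0 + (0 | 0)\{c}) | ··a··> v2
  v2 = c.0 + (0 | 0)\{c} | ··c··> v3
  v3 = 0 | stopped
Trace ⟨baa⟩ through P, begin at {u0}:
  step 1 (b): {u1}
  step 2 (a): {u2}
  step 3 (a): {u3}
  ✓ P
Trace ⟨baa⟩ through Q, begin at {v0}:
  step 1 (b): {v1}
  step 2 (a): {v2}
  step 3 (a): no successor for Q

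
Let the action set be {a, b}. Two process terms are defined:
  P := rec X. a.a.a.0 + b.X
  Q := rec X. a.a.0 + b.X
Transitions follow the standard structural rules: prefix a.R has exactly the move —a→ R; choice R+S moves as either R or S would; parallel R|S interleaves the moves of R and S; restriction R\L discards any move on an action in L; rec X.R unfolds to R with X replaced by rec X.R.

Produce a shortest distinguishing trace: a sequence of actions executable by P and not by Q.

aaa

Reachable graph of P (4 states):
  m0 = rec X. a.a.a.0 + b.X :: —a→ m1, —b→ m0
  m1 = a.a.0 :: —a→ m2
  m2 = a.0 :: —a→ m3
  m3 = 0 :: ·
Reachable graph of Q (3 states):
  n0 = rec X. a.a.0 + b.X :: —a→ n1, —b→ n0
  n1 = a.0 :: —a→ n2
  n2 = 0 :: ·
Run σ = ⟨aaa⟩ on P: start {m0}
  [1] a ⇒ {m1}
  [2] a ⇒ {m2}
  [3] a ⇒ {m3}
  ✓ P
Run σ = ⟨aaa⟩ on Q: start {n0}
  [1] a ⇒ {n1}
  [2] a ⇒ {n2}
  [3] a ⇒ ∅ (Q stuck)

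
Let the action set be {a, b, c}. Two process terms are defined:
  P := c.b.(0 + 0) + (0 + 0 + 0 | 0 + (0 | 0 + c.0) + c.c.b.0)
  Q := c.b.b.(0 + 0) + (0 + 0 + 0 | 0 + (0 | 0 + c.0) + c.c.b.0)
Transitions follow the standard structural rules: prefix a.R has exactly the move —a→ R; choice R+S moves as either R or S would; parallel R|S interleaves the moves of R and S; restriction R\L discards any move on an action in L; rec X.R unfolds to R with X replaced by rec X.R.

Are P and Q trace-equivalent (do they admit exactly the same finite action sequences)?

LTS(P): 6 reachable states
  m0 = c.b.(0 + 0) + (0 + 0 + 0 | 0 + (0 | 0 + c.0) + c.c.b.0) ⊢ ··c··> m1, ··c··> m2, ··c··> m3
  m1 = 0 ⊢ ·
  m2 = b.(0 + 0) ⊢ ··b··> m4
  m3 = c.b.0 ⊢ ··c··> m5
  m4 = 0 + 0 ⊢ ·
  m5 = b.0 ⊢ ··b··> m1
LTS(Q): 7 reachable states
  n0 = c.b.b.(0 + 0) + (0 + 0 + 0 | 0 + (0 | 0 + c.0) + c.c.b.0) ⊢ ··c··> n1, ··c··> n2, ··c··> n3
  n1 = 0 ⊢ ·
  n2 = b.b.(0 + 0) ⊢ ··b··> n4
  n3 = c.b.0 ⊢ ··c··> n5
  n4 = b.(0 + 0) ⊢ ··b··> n6
  n5 = b.0 ⊢ ··b··> n1
  n6 = 0 + 0 ⊢ ·
Executing cbb from Q (initial set {n0}):
  step 1 (c): {n1, n2, n3}
  step 2 (b): {n4}
  step 3 (b): {n6}
  ✓ Q
Executing cbb from P (initial set {m0}):
  step 1 (c): {m1, m2, m3}
  step 2 (b): {m4}
  step 3 (b): no successor for P

traces(P) ≠ traces(Q) — witness ⟨cbb⟩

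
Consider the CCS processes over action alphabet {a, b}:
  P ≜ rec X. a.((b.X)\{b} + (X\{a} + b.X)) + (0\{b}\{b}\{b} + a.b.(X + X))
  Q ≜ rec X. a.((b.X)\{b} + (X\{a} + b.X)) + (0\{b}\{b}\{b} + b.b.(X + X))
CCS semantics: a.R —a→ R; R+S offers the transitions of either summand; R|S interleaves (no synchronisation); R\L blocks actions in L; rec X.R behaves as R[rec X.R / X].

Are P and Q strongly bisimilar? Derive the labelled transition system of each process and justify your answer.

NO

LTS(P): 4 reachable states
  p0 = rec X. a.((b.X)\{b} + (X\{a} + b.X)) + (0\{b}\{b}\{b} + a.b.(X + X)) has moves =a=> p1, =a=> p2
  p1 = (b.(rec X. a.((b.X)\{b} + (X\{a} + b.X)) + (0\{b}\{b}\{b} + a.b.(X + X))))\{b} + ((rec X. a.((b.X)\{b} + (X\{a} + b.X)) + (0\{b}\{b}\{b} + a.b.(X + X)))\{a} + b.(rec X. a.((b.X)\{b} + (X\{a} + b.X)) + (0\{b}\{b}\{b} + a.b.(X + X)))) has moves =b=> p0
  p2 = b.((rec X. a.((b.X)\{b} + (X\{a} + b.X)) + (0\{b}\{b}\{b} + a.b.(X + X))) + (rec X. a.((b.X)\{b} + (X\{a} + b.X)) + (0\{b}\{b}\{b} + a.b.(X + X)))) has moves =b=> p3
  p3 = (rec X. a.((b.X)\{b} + (X\{a} + b.X)) + (0\{b}\{b}\{b} + a.b.(X + X))) + (rec X. a.((b.X)\{b} + (X\{a} + b.X)) + (0\{b}\{b}\{b} + a.b.(X + X))) has moves =a=> p1, =a=> p2
LTS(Q): 6 reachable states
  q0 = rec X. a.((b.X)\{b} + (X\{a} + b.X)) + (0\{b}\{b}\{b} + b.b.(X + X)) has moves =a=> q1, =b=> q2
  q1 = (b.(rec X. a.((b.X)\{b} + (X\{a} + b.X)) + (0\{b}\{b}\{b} + b.b.(X + X))))\{b} + ((rec X. a.((b.X)\{b} + (X\{a} + b.X)) + (0\{b}\{b}\{b} + b.b.(X + X)))\{a} + b.(rec X. a.((b.X)\{b} + (X\{a} + b.X)) + (0\{b}\{b}\{b} + b.b.(X + X)))) has moves =b=> q0, =b=> q3
  q2 = b.((rec X. a.((b.X)\{b} + (X\{a} + b.X)) + (0\{b}\{b}\{b} + b.b.(X + X))) + (rec X. a.((b.X)\{b} + (X\{a} + b.X)) + (0\{b}\{b}\{b} + b.b.(X + X)))) has moves =b=> q4
  q3 = (b.((rec X. a.((b.X)\{b} + (X\{a} + b.X)) + (0\{b}\{b}\{b} + b.b.(X + X))) + (rec X. a.((b.X)\{b} + (X\{a} + b.X)) + (0\{b}\{b}\{b} + b.b.(X + X)))))\{a} has moves =b=> q5
  q4 = (rec X. a.((b.X)\{b} + (X\{a} + b.X)) + (0\{b}\{b}\{b} + b.b.(X + X))) + (rec X. a.((b.X)\{b} + (X\{a} + b.X)) + (0\{b}\{b}\{b} + b.b.(X + X))) has moves =a=> q1, =b=> q2
  q5 = ((rec X. a.((b.X)\{b} + (X\{a} + b.X)) + (0\{b}\{b}\{b} + b.b.(X + X))) + (rec X. a.((b.X)\{b} + (X\{a} + b.X)) + (0\{b}\{b}\{b} + b.b.(X + X))))\{a} has moves =b=> q3
Bisimilarity quotient blocks:
  B0 = {p0, p3}
  B1 = {p1, p2}
  B2 = {q0, q4}
  B3 = {q1}
  B4 = {q3, q5}
  B5 = {q2}
p0 ∈ B0, q0 ∈ B2 → different blocks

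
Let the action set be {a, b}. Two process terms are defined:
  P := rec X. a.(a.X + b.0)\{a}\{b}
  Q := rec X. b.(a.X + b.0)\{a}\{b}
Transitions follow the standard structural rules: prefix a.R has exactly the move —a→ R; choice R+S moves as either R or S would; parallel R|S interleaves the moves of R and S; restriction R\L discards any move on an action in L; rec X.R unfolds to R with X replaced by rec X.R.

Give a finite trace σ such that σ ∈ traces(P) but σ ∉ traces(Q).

Reachable graph of P (2 states):
  s0 = rec X. a.(a.X + b.0)\{a}\{b} → -a-> s1
  s1 = (a.(rec X. a.(a.X + b.0)\{a}\{b}) + b.0)\{a}\{b} → deadlocked
Reachable graph of Q (2 states):
  t0 = rec X. b.(a.X + b.0)\{a}\{b} → -b-> t1
  t1 = (a.(rec X. b.(a.X + b.0)\{a}\{b}) + b.0)\{a}\{b} → deadlocked
Trace ⟨a⟩ through P, begin at {s0}:
  after a @ step 1: {s1}
  ✓ P
Trace ⟨a⟩ through Q, begin at {t0}:
  after a @ step 1: no successor for Q

a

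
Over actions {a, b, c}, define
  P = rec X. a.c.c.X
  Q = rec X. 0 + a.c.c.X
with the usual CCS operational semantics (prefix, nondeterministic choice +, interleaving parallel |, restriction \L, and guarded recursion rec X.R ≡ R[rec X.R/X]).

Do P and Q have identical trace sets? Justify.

YES

P's transition system — 3 states:
  p0 = rec X. a.c.c.X has moves ··a··> p1
  p1 = c.c.(rec X. a.c.c.X) has moves ··c··> p2
  p2 = c.(rec X. a.c.c.X) has moves ··c··> p0
Q's transition system — 3 states:
  q0 = rec X. 0 + a.c.c.X has moves ··a··> q1
  q1 = c.c.(rec X. 0 + a.c.c.X) has moves ··c··> q2
  q2 = c.(rec X. 0 + a.c.c.X) has moves ··c··> q0
Coarsest stable partition (strong bisimilarity classes):
  B0 = {p0, q0}
  B1 = {p1, q1}
  B2 = {p2, q2}
p0 ∈ B0, q0 ∈ B0 → same block
Bisimilar ⇒ trace-equivalent.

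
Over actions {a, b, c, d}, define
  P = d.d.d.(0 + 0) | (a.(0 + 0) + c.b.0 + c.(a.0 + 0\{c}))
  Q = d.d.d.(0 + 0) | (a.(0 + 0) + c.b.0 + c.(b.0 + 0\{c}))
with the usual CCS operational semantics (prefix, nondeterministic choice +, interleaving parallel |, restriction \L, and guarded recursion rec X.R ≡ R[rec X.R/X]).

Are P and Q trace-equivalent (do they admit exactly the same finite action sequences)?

NO — witness ⟨ca⟩

LTS(P): 20 reachable states
  u0 = d.d.d.(0 + 0) | (a.(0 + 0) + c.b.0 + c.(a.0 + 0\{c})) has moves --a--▸ u1, --c--▸ u2, --c--▸ u3, --d--▸ u4
  u1 = d.d.d.(0 + 0) | (0 + 0) has moves --d--▸ u5
  u2 = d.d.d.(0 + 0) | (a.0 + 0\{c}) has moves --a--▸ u6, --d--▸ u7
  u3 = d.d.d.(0 + 0) | b.0 has moves --b--▸ u6, --d--▸ u8
  u4 = d.d.(0 + 0) | (a.(0 + 0) + c.b.0 + c.(a.0 + 0\{c})) has moves --a--▸ u5, --c--▸ u7, --c--▸ u8, --d--▸ u9
  u5 = d.d.(0 + 0) | (0 + 0) has moves --d--▸ u10
  u6 = d.d.d.(0 + 0) | 0 has moves --d--▸ u11
  u7 = d.d.(0 + 0) | (a.0 + 0\{c}) has moves --a--▸ u11, --d--▸ u12
  u8 = d.d.(0 + 0) | b.0 has moves --b--▸ u11, --d--▸ u13
  u9 = d.(0 + 0) | (a.(0 + 0) + c.b.0 + c.(a.0 + 0\{c})) has moves --a--▸ u10, --c--▸ u12, --c--▸ u13, --d--▸ u14
  u10 = d.(0 + 0) | (0 + 0) has moves --d--▸ u15
  u11 = d.d.(0 + 0) | 0 has moves --d--▸ u16
  u12 = d.(0 + 0) | (a.0 + 0\{c}) has moves --a--▸ u16, --d--▸ u17
  u13 = d.(0 + 0) | b.0 has moves --b--▸ u16, --d--▸ u18
  u14 = (0 + 0) | (a.(0 + 0) + c.b.0 + c.(a.0 + 0\{c})) has moves --a--▸ u15, --c--▸ u17, --c--▸ u18
  u15 = (0 + 0) | (0 + 0) has moves (no moves)
  u16 = d.(0 + 0) | 0 has moves --d--▸ u19
  u17 = (0 + 0) | (a.0 + 0\{c}) has moves --a--▸ u19
  u18 = (0 + 0) | b.0 has moves --b--▸ u19
  u19 = (0 + 0) | 0 has moves (no moves)
LTS(Q): 20 reachable states
  v0 = d.d.d.(0 + 0) | (a.(0 + 0) + c.b.0 + c.(b.0 + 0\{c})) has moves --a--▸ v1, --c--▸ v2, --c--▸ v3, --d--▸ v4
  v1 = d.d.d.(0 + 0) | (0 + 0) has moves --d--▸ v5
  v2 = d.d.d.(0 + 0) | (b.0 + 0\{c}) has moves --b--▸ v6, --d--▸ v7
  v3 = d.d.d.(0 + 0) | b.0 has moves --b--▸ v6, --d--▸ v8
  v4 = d.d.(0 + 0) | (a.(0 + 0) + c.b.0 + c.(b.0 + 0\{c})) has moves --a--▸ v5, --c--▸ v7, --c--▸ v8, --d--▸ v9
  v5 = d.d.(0 + 0) | (0 + 0) has moves --d--▸ v10
  v6 = d.d.d.(0 + 0) | 0 has moves --d--▸ v11
  v7 = d.d.(0 + 0) | (b.0 + 0\{c}) has moves --b--▸ v11, --d--▸ v12
  v8 = d.d.(0 + 0) | b.0 has moves --b--▸ v11, --d--▸ v13
  v9 = d.(0 + 0) | (a.(0 + 0) + c.b.0 + c.(b.0 + 0\{c})) has moves --a--▸ v10, --c--▸ v12, --c--▸ v13, --d--▸ v14
  v10 = d.(0 + 0) | (0 + 0) has moves --d--▸ v15
  v11 = d.d.(0 + 0) | 0 has moves --d--▸ v16
  v12 = d.(0 + 0) | (b.0 + 0\{c}) has moves --b--▸ v16, --d--▸ v17
  v13 = d.(0 + 0) | b.0 has moves --b--▸ v16, --d--▸ v18
  v14 = (0 + 0) | (a.(0 + 0) + c.b.0 + c.(b.0 + 0\{c})) has moves --a--▸ v15, --c--▸ v17, --c--▸ v18
  v15 = (0 + 0) | (0 + 0) has moves (no moves)
  v16 = d.(0 + 0) | 0 has moves --d--▸ v19
  v17 = (0 + 0) | (b.0 + 0\{c}) has moves --b--▸ v19
  v18 = (0 + 0) | b.0 has moves --b--▸ v19
  v19 = (0 + 0) | 0 has moves (no moves)
Run σ = ⟨ca⟩ on P: start {u0}
  [1] c ⇒ {u2, u3}
  [2] a ⇒ {u6}
  P completes σ.
Run σ = ⟨ca⟩ on Q: start {v0}
  [1] c ⇒ {v2, v3}
  [2] a ⇒ ∅ (Q stuck)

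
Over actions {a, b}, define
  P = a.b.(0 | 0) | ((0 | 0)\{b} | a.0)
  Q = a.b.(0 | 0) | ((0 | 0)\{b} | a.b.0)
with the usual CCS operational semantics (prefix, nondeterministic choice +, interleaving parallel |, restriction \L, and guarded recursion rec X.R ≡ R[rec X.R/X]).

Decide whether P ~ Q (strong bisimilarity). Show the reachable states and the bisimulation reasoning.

Reachable graph of P (6 states):
  m0 = a.b.(0 | 0) | ((0 | 0)\{b} | a.0) → =a=> m1, =a=> m2
  m1 = a.b.(0 | 0) | ((0 | 0)\{b} | 0) → =a=> m3
  m2 = b.(0 | 0) | ((0 | 0)\{b} | a.0) → =a=> m3, =b=> m4
  m3 = b.(0 | 0) | ((0 | 0)\{b} | 0) → =b=> m5
  m4 = 0 | 0 | ((0 | 0)\{b} | a.0) → =a=> m5
  m5 = 0 | 0 | ((0 | 0)\{b} | 0) → stopped
Reachable graph of Q (9 states):
  n0 = a.b.(0 | 0) | ((0 | 0)\{b} | a.b.0) → =a=> n1, =a=> n2
  n1 = a.b.(0 | 0) | ((0 | 0)\{b} | b.0) → =a=> n3, =b=> n4
  n2 = b.(0 | 0) | ((0 | 0)\{b} | a.b.0) → =a=> n3, =b=> n5
  n3 = b.(0 | 0) | ((0 | 0)\{b} | b.0) → =b=> n6, =b=> n7
  n4 = a.b.(0 | 0) | ((0 | 0)\{b} | 0) → =a=> n7
  n5 = 0 | 0 | ((0 | 0)\{b} | a.b.0) → =a=> n6
  n6 = 0 | 0 | ((0 | 0)\{b} | b.0) → =b=> n8
  n7 = b.(0 | 0) | ((0 | 0)\{b} | 0) → =b=> n8
  n8 = 0 | 0 | ((0 | 0)\{b} | 0) → stopped
Coarsest stable partition (strong bisimilarity classes):
  B0 = {m0}
  B1 = {m1, n4, n5}
  B2 = {m3, n6, n7}
  B3 = {m5, n8}
  B4 = {m2}
  B5 = {m4}
  B6 = {n0}
  B7 = {n1, n2}
  B8 = {n3}
m0 ∈ B0, n0 ∈ B6 → different blocks

NO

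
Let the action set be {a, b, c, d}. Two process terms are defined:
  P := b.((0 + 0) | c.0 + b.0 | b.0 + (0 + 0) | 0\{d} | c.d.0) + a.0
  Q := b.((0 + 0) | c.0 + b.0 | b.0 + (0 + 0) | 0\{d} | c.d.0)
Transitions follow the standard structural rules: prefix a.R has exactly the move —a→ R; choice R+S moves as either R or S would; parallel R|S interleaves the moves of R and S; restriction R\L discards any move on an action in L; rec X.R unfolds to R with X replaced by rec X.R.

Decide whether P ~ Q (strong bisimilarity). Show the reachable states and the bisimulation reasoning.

not bisimilar

LTS(P): 9 reachable states
  m0 = b.((0 + 0) | c.0 + b.0 | b.0 + (0 + 0) | 0\{d} | c.d.0) + a.0 has moves =a=> m1, =b=> m2
  m1 = 0 has moves stopped
  m2 = (0 + 0) | c.0 + b.0 | b.0 + (0 + 0) | 0\{d} | c.d.0 has moves =b=> m3, =b=> m4, =c=> m5, =c=> m6
  m3 = 0 | b.0 has moves =b=> m7
  m4 = b.0 | 0 has moves =b=> m7
  m5 = (0 + 0) | 0 has moves stopped
  m6 = (0 + 0) | 0\{d} | d.0 has moves =d=> m8
  m7 = 0 | 0 has moves stopped
  m8 = (0 + 0) | 0\{d} | 0 has moves stopped
LTS(Q): 8 reachable states
  n0 = b.((0 + 0) | c.0 + b.0 | b.0 + (0 + 0) | 0\{d} | c.d.0) has moves =b=> n1
  n1 = (0 + 0) | c.0 + b.0 | b.0 + (0 + 0) | 0\{d} | c.d.0 has moves =b=> n2, =b=> n3, =c=> n4, =c=> n5
  n2 = 0 | b.0 has moves =b=> n6
  n3 = b.0 | 0 has moves =b=> n6
  n4 = (0 + 0) | 0 has moves stopped
  n5 = (0 + 0) | 0\{d} | d.0 has moves =d=> n7
  n6 = 0 | 0 has moves stopped
  n7 = (0 + 0) | 0\{d} | 0 has moves stopped
Bisimilarity quotient blocks:
  B0 = {m0}
  B1 = {m1, m5, m7, m8, n4, n6, n7}
  B2 = {m2, n1}
  B3 = {m3, m4, n2, n3}
  B4 = {m6, n5}
  B5 = {n0}
m0 ∈ B0, n0 ∈ B5 → different blocks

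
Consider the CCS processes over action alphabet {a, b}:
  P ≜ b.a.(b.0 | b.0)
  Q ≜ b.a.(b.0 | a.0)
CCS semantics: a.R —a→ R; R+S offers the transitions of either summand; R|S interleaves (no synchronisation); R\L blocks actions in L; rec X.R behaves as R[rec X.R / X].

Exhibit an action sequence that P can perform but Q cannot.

Reachable graph of P (6 states):
  p0 = b.a.(b.0 | b.0) ⊢ —b→ p1
  p1 = a.(b.0 | b.0) ⊢ —a→ p2
  p2 = b.0 | b.0 ⊢ —b→ p3, —b→ p4
  p3 = 0 | b.0 ⊢ —b→ p5
  p4 = b.0 | 0 ⊢ —b→ p5
  p5 = 0 | 0 ⊢ stopped
Reachable graph of Q (6 states):
  q0 = b.a.(b.0 | a.0) ⊢ —b→ q1
  q1 = a.(b.0 | a.0) ⊢ —a→ q2
  q2 = b.0 | a.0 ⊢ —a→ q3, —b→ q4
  q3 = b.0 | 0 ⊢ —b→ q5
  q4 = 0 | a.0 ⊢ —a→ q5
  q5 = 0 | 0 ⊢ stopped
Run σ = ⟨babb⟩ on P: start {p0}
  step 1 (b): {p1}
  step 2 (a): {p2}
  step 3 (b): {p3, p4}
  step 4 (b): {p5}
  — P admits the full trace.
Run σ = ⟨babb⟩ on Q: start {q0}
  step 1 (b): {q1}
  step 2 (a): {q2}
  step 3 (b): {q4}
  step 4 (b): ∅  — Q cannot continue

babb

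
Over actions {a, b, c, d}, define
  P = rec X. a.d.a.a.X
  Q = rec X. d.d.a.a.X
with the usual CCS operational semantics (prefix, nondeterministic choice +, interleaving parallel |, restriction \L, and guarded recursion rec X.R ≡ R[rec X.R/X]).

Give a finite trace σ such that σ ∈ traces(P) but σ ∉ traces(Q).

a

LTS(P): 4 reachable states
  u0 = rec X. a.d.a.a.X :: —a→ u1
  u1 = d.a.a.(rec X. a.d.a.a.X) :: —d→ u2
  u2 = a.a.(rec X. a.d.a.a.X) :: —a→ u3
  u3 = a.(rec X. a.d.a.a.X) :: —a→ u0
LTS(Q): 4 reachable states
  v0 = rec X. d.d.a.a.X :: —d→ v1
  v1 = d.a.a.(rec X. d.d.a.a.X) :: —d→ v2
  v2 = a.a.(rec X. d.d.a.a.X) :: —a→ v3
  v3 = a.(rec X. d.d.a.a.X) :: —a→ v0
Trace ⟨a⟩ through P, begin at {u0}:
  step 1 (a): {u1}
  ✓ P
Trace ⟨a⟩ through Q, begin at {v0}:
  step 1 (a): ∅ (Q stuck)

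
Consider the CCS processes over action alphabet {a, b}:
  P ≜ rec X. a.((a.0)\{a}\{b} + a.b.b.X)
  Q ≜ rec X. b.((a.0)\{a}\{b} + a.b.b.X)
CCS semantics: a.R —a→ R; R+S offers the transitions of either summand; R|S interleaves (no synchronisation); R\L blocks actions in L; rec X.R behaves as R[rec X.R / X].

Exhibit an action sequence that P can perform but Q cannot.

LTS(P): 4 reachable states
  s0 = rec X. a.((a.0)\{a}\{b} + a.b.b.X) | —a→ s1
  s1 = (a.0)\{a}\{b} + a.b.b.(rec X. a.((a.0)\{a}\{b} + a.b.b.X)) | —a→ s2
  s2 = b.b.(rec X. a.((a.0)\{a}\{b} + a.b.b.X)) | —b→ s3
  s3 = b.(rec X. a.((a.0)\{a}\{b} + a.b.b.X)) | —b→ s0
LTS(Q): 4 reachable states
  t0 = rec X. b.((a.0)\{a}\{b} + a.b.b.X) | —b→ t1
  t1 = (a.0)\{a}\{b} + a.b.b.(rec X. b.((a.0)\{a}\{b} + a.b.b.X)) | —a→ t2
  t2 = b.b.(rec X. b.((a.0)\{a}\{b} + a.b.b.X)) | —b→ t3
  t3 = b.(rec X. b.((a.0)\{a}\{b} + a.b.b.X)) | —b→ t0
Trace ⟨a⟩ through P, begin at {s0}:
  [1] a ⇒ {s1}
  — P admits the full trace.
Trace ⟨a⟩ through Q, begin at {t0}:
  [1] a ⇒ ∅ (Q stuck)

a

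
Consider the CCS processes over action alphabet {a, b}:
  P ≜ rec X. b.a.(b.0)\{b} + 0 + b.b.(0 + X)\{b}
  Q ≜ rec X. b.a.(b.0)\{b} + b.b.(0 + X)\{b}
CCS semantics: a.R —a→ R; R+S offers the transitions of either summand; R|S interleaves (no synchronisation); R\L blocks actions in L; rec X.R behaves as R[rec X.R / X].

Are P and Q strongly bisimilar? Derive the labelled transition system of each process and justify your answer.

P's transition system — 5 states:
  u0 = rec X. b.a.(b.0)\{b} + 0 + b.b.(0 + X)\{b} ⊢ -b-> u1, -b-> u2
  u1 = a.(b.0)\{b} ⊢ -a-> u3
  u2 = b.(0 + (rec X. b.a.(b.0)\{b} + 0 + b.b.(0 + X)\{b}))\{b} ⊢ -b-> u4
  u3 = (b.0)\{b} ⊢ ∅
  u4 = (0 + (rec X. b.a.(b.0)\{b} + 0 + b.b.(0 + X)\{b}))\{b} ⊢ ∅
Q's transition system — 5 states:
  v0 = rec X. b.a.(b.0)\{b} + b.b.(0 + X)\{b} ⊢ -b-> v1, -b-> v2
  v1 = a.(b.0)\{b} ⊢ -a-> v3
  v2 = b.(0 + (rec X. b.a.(b.0)\{b} + b.b.(0 + X)\{b}))\{b} ⊢ -b-> v4
  v3 = (b.0)\{b} ⊢ ∅
  v4 = (0 + (rec X. b.a.(b.0)\{b} + b.b.(0 + X)\{b}))\{b} ⊢ ∅
Coarsest stable partition (strong bisimilarity classes):
  B0 = {u0, v0}
  B1 = {u1, v1}
  B2 = {u3, u4, v3, v4}
  B3 = {u2, v2}
u0 ∈ B0, v0 ∈ B0 → same block

bisimilar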